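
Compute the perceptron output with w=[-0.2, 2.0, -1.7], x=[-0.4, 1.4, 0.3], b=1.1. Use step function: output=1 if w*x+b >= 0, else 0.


z = w . x + b
= -0.2*-0.4 + 2.0*1.4 + -1.7*0.3 + 1.1
= 0.08 + 2.8 + -0.51 + 1.1
= 2.37 + 1.1
= 3.47
Since z = 3.47 >= 0, output = 1

1


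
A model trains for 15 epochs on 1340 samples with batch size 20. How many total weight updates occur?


Iterations per epoch = 1340 / 20 = 67
Total updates = iterations_per_epoch * epochs
= 67 * 15
= 1005

1005


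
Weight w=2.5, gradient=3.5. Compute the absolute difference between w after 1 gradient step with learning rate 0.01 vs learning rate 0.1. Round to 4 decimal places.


With lr=0.01: w_new = 2.5 - 0.01 * 3.5 = 2.465
With lr=0.1: w_new = 2.5 - 0.1 * 3.5 = 2.15
Absolute difference = |2.465 - 2.15|
= 0.3150

0.3150


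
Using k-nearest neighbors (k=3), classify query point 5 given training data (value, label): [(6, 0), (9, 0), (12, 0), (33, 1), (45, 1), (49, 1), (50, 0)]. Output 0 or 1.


Distances from query 5:
Point 6 (class 0): distance = 1
Point 9 (class 0): distance = 4
Point 12 (class 0): distance = 7
K=3 nearest neighbors: classes = [0, 0, 0]
Votes for class 1: 0 / 3
Majority vote => class 0

0


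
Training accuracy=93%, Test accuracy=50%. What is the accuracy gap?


Gap = train_accuracy - test_accuracy
= 93 - 50
= 43%
This large gap strongly indicates overfitting.

43


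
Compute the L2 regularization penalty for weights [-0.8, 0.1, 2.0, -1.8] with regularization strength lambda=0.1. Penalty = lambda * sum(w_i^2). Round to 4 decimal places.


Squaring each weight:
(-0.8)^2 = 0.64
0.1^2 = 0.01
2.0^2 = 4.0
(-1.8)^2 = 3.24
Sum of squares = 7.89
Penalty = 0.1 * 7.89 = 0.7890

0.7890


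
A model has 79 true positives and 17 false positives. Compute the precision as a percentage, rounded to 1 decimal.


Precision = TP / (TP + FP) * 100
= 79 / (79 + 17)
= 79 / 96
= 0.8229
= 82.3%

82.3


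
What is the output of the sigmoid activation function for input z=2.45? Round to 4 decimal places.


sigmoid(z) = 1 / (1 + exp(-z))
exp(-(2.45)) = exp(-2.45) = 0.0863
1 + 0.0863 = 1.0863
1 / 1.0863 = 0.9206

0.9206


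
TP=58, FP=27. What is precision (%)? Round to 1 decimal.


Precision = TP / (TP + FP) * 100
= 58 / (58 + 27)
= 58 / 85
= 0.6824
= 68.2%

68.2


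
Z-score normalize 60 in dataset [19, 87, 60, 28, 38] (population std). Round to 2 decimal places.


Mean = (19 + 87 + 60 + 28 + 38) / 5 = 46.4
Variance = sum((x_i - mean)^2) / n = 598.64
Std = sqrt(598.64) = 24.4671
Z = (x - mean) / std
= (60 - 46.4) / 24.4671
= 13.6 / 24.4671
= 0.56

0.56


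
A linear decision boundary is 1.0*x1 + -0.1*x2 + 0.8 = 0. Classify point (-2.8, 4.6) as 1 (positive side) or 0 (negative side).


Compute 1.0 * -2.8 + -0.1 * 4.6 + 0.8
= -2.8 + -0.46 + 0.8
= -2.46
Since -2.46 < 0, the point is on the negative side.

0


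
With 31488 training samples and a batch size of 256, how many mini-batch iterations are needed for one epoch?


Iterations per epoch = dataset_size / batch_size
= 31488 / 256
= 123

123


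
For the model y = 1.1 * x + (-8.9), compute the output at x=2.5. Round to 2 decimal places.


y = 1.1 * 2.5 + (-8.9)
= 2.75 + (-8.9)
= -6.15

-6.15


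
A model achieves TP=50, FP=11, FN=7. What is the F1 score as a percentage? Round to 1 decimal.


Precision = TP / (TP + FP) = 50 / 61 = 0.8197
Recall = TP / (TP + FN) = 50 / 57 = 0.8772
F1 = 2 * P * R / (P + R)
= 2 * 0.8197 * 0.8772 / (0.8197 + 0.8772)
= 1.438 / 1.6969
= 0.8475
As percentage: 84.7%

84.7


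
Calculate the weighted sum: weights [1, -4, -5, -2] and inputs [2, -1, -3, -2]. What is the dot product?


Element-wise products:
1 * 2 = 2
-4 * -1 = 4
-5 * -3 = 15
-2 * -2 = 4
Sum = 2 + 4 + 15 + 4
= 25

25


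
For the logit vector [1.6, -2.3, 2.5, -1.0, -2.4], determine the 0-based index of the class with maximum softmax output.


Softmax is a monotonic transformation, so it preserves the argmax.
We need to find the index of the maximum logit.
Index 0: 1.6
Index 1: -2.3
Index 2: 2.5
Index 3: -1.0
Index 4: -2.4
Maximum logit = 2.5 at index 2

2


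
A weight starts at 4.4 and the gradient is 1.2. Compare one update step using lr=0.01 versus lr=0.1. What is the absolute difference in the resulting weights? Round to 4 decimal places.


With lr=0.01: w_new = 4.4 - 0.01 * 1.2 = 4.388
With lr=0.1: w_new = 4.4 - 0.1 * 1.2 = 4.28
Absolute difference = |4.388 - 4.28|
= 0.1080

0.1080


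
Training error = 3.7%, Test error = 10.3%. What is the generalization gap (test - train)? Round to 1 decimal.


Generalization gap = test_error - train_error
= 10.3 - 3.7
= 6.6%
A moderate gap.

6.6


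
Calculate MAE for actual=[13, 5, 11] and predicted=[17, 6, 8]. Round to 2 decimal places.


Absolute errors: [4, 1, 3]
Sum of absolute errors = 8
MAE = 8 / 3 = 2.67

2.67


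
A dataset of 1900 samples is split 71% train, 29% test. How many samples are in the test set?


Train samples = 1900 * 71% = 1349
Test samples = 1900 - 1349
= 551

551


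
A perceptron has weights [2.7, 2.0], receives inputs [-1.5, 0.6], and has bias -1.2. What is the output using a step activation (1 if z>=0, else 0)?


z = w . x + b
= 2.7*-1.5 + 2.0*0.6 + -1.2
= -4.05 + 1.2 + -1.2
= -2.85 + -1.2
= -4.05
Since z = -4.05 < 0, output = 0

0


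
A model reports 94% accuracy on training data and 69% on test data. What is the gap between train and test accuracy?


Gap = train_accuracy - test_accuracy
= 94 - 69
= 25%
This large gap strongly indicates overfitting.

25


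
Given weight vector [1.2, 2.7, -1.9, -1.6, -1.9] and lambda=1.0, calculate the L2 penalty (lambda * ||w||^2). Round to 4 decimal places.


Squaring each weight:
1.2^2 = 1.44
2.7^2 = 7.29
(-1.9)^2 = 3.61
(-1.6)^2 = 2.56
(-1.9)^2 = 3.61
Sum of squares = 18.51
Penalty = 1.0 * 18.51 = 18.5100

18.5100


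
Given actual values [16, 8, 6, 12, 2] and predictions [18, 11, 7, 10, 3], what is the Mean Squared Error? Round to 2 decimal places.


Differences: [-2, -3, -1, 2, -1]
Squared errors: [4, 9, 1, 4, 1]
Sum of squared errors = 19
MSE = 19 / 5 = 3.80

3.80


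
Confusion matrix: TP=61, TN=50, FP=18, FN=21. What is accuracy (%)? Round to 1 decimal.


Accuracy = (TP + TN) / (TP + TN + FP + FN) * 100
= (61 + 50) / (61 + 50 + 18 + 21)
= 111 / 150
= 0.74
= 74.0%

74.0


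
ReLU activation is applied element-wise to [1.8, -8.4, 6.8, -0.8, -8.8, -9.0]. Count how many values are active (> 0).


ReLU(x) = max(0, x) for each element:
ReLU(1.8) = 1.8
ReLU(-8.4) = 0
ReLU(6.8) = 6.8
ReLU(-0.8) = 0
ReLU(-8.8) = 0
ReLU(-9.0) = 0
Active neurons (>0): 2

2


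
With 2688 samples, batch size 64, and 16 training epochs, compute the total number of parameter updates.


Iterations per epoch = 2688 / 64 = 42
Total updates = iterations_per_epoch * epochs
= 42 * 16
= 672

672


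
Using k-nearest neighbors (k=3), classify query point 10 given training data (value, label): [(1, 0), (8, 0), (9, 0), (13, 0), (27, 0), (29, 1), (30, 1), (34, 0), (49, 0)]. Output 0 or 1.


Distances from query 10:
Point 9 (class 0): distance = 1
Point 8 (class 0): distance = 2
Point 13 (class 0): distance = 3
K=3 nearest neighbors: classes = [0, 0, 0]
Votes for class 1: 0 / 3
Majority vote => class 0

0


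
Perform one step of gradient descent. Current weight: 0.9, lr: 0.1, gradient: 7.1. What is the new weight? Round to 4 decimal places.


w_new = w_old - lr * gradient
= 0.9 - 0.1 * 7.1
= 0.9 - (0.71)
= 0.1900

0.1900


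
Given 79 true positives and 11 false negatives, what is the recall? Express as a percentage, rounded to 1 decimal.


Recall = TP / (TP + FN) * 100
= 79 / (79 + 11)
= 79 / 90
= 0.8778
= 87.8%

87.8


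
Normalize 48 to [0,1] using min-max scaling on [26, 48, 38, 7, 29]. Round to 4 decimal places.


Min = 7, Max = 48
Range = 48 - 7 = 41
Scaled = (x - min) / (max - min)
= (48 - 7) / 41
= 41 / 41
= 1.0000

1.0000


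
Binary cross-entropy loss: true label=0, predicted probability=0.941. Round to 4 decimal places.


For y=0: Loss = -log(1-p)
= -log(1 - 0.941)
= -log(0.059)
= -(-2.8302)
= 2.8302

2.8302


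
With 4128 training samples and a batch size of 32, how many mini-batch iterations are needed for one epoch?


Iterations per epoch = dataset_size / batch_size
= 4128 / 32
= 129

129


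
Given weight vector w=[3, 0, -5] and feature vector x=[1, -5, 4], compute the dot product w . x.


Element-wise products:
3 * 1 = 3
0 * -5 = 0
-5 * 4 = -20
Sum = 3 + 0 + -20
= -17

-17


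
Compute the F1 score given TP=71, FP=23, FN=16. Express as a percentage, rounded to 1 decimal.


Precision = TP / (TP + FP) = 71 / 94 = 0.7553
Recall = TP / (TP + FN) = 71 / 87 = 0.8161
F1 = 2 * P * R / (P + R)
= 2 * 0.7553 * 0.8161 / (0.7553 + 0.8161)
= 1.2328 / 1.5714
= 0.7845
As percentage: 78.5%

78.5


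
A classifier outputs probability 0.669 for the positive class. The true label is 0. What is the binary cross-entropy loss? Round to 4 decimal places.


For y=0: Loss = -log(1-p)
= -log(1 - 0.669)
= -log(0.331)
= -(-1.1056)
= 1.1056

1.1056


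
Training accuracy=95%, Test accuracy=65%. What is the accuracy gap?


Gap = train_accuracy - test_accuracy
= 95 - 65
= 30%
This large gap strongly indicates overfitting.

30


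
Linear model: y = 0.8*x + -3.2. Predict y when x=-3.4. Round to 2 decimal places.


y = 0.8 * -3.4 + (-3.2)
= -2.72 + (-3.2)
= -5.92

-5.92


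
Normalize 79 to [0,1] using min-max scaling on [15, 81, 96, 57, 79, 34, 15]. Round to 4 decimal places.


Min = 15, Max = 96
Range = 96 - 15 = 81
Scaled = (x - min) / (max - min)
= (79 - 15) / 81
= 64 / 81
= 0.7901

0.7901


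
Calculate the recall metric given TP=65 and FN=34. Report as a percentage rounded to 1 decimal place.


Recall = TP / (TP + FN) * 100
= 65 / (65 + 34)
= 65 / 99
= 0.6566
= 65.7%

65.7


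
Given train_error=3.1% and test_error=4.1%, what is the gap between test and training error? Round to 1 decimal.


Generalization gap = test_error - train_error
= 4.1 - 3.1
= 1.0%
A small gap suggests good generalization.

1.0


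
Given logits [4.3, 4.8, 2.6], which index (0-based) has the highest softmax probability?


Softmax is a monotonic transformation, so it preserves the argmax.
We need to find the index of the maximum logit.
Index 0: 4.3
Index 1: 4.8
Index 2: 2.6
Maximum logit = 4.8 at index 1

1


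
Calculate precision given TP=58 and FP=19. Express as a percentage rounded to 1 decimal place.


Precision = TP / (TP + FP) * 100
= 58 / (58 + 19)
= 58 / 77
= 0.7532
= 75.3%

75.3


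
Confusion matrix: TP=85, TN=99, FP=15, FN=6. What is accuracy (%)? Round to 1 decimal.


Accuracy = (TP + TN) / (TP + TN + FP + FN) * 100
= (85 + 99) / (85 + 99 + 15 + 6)
= 184 / 205
= 0.8976
= 89.8%

89.8


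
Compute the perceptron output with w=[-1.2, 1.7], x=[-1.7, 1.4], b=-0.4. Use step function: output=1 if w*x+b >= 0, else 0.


z = w . x + b
= -1.2*-1.7 + 1.7*1.4 + -0.4
= 2.04 + 2.38 + -0.4
= 4.42 + -0.4
= 4.02
Since z = 4.02 >= 0, output = 1

1


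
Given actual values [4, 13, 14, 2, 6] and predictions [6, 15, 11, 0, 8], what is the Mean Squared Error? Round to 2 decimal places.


Differences: [-2, -2, 3, 2, -2]
Squared errors: [4, 4, 9, 4, 4]
Sum of squared errors = 25
MSE = 25 / 5 = 5.00

5.00


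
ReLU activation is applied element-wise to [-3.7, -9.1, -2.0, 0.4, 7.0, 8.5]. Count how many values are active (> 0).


ReLU(x) = max(0, x) for each element:
ReLU(-3.7) = 0
ReLU(-9.1) = 0
ReLU(-2.0) = 0
ReLU(0.4) = 0.4
ReLU(7.0) = 7.0
ReLU(8.5) = 8.5
Active neurons (>0): 3

3


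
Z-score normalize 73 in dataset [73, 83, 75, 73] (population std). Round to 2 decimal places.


Mean = (73 + 83 + 75 + 73) / 4 = 76.0
Variance = sum((x_i - mean)^2) / n = 17.0
Std = sqrt(17.0) = 4.1231
Z = (x - mean) / std
= (73 - 76.0) / 4.1231
= -3.0 / 4.1231
= -0.73

-0.73


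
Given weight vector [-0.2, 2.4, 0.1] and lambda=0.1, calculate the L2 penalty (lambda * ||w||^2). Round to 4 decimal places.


Squaring each weight:
(-0.2)^2 = 0.04
2.4^2 = 5.76
0.1^2 = 0.01
Sum of squares = 5.81
Penalty = 0.1 * 5.81 = 0.5810

0.5810


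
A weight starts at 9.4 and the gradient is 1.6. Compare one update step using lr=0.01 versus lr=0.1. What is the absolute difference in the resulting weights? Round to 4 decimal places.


With lr=0.01: w_new = 9.4 - 0.01 * 1.6 = 9.384
With lr=0.1: w_new = 9.4 - 0.1 * 1.6 = 9.24
Absolute difference = |9.384 - 9.24|
= 0.1440

0.1440


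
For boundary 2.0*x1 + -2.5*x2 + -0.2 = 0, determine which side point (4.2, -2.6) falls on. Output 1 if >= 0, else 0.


Compute 2.0 * 4.2 + -2.5 * -2.6 + -0.2
= 8.4 + 6.5 + -0.2
= 14.7
Since 14.7 >= 0, the point is on the positive side.

1


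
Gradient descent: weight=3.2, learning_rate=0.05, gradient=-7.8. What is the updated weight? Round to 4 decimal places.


w_new = w_old - lr * gradient
= 3.2 - 0.05 * -7.8
= 3.2 - (-0.39)
= 3.5900

3.5900


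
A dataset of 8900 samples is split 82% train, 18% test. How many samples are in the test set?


Train samples = 8900 * 82% = 7298
Test samples = 8900 - 7298
= 1602

1602


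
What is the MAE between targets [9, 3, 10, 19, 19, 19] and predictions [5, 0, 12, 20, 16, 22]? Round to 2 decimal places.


Absolute errors: [4, 3, 2, 1, 3, 3]
Sum of absolute errors = 16
MAE = 16 / 6 = 2.67

2.67


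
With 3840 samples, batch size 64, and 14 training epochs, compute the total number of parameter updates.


Iterations per epoch = 3840 / 64 = 60
Total updates = iterations_per_epoch * epochs
= 60 * 14
= 840

840


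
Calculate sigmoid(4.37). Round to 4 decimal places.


sigmoid(z) = 1 / (1 + exp(-z))
exp(-(4.37)) = exp(-4.37) = 0.0127
1 + 0.0127 = 1.0127
1 / 1.0127 = 0.9875

0.9875


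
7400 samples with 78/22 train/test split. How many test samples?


Train samples = 7400 * 78% = 5772
Test samples = 7400 - 5772
= 1628

1628


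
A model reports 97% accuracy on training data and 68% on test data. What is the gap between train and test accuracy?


Gap = train_accuracy - test_accuracy
= 97 - 68
= 29%
This large gap strongly indicates overfitting.

29


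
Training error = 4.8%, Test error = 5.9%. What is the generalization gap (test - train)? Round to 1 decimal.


Generalization gap = test_error - train_error
= 5.9 - 4.8
= 1.1%
A small gap suggests good generalization.

1.1


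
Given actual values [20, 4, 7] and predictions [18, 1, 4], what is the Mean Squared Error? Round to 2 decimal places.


Differences: [2, 3, 3]
Squared errors: [4, 9, 9]
Sum of squared errors = 22
MSE = 22 / 3 = 7.33

7.33


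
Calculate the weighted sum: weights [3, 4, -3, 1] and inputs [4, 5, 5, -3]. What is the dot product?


Element-wise products:
3 * 4 = 12
4 * 5 = 20
-3 * 5 = -15
1 * -3 = -3
Sum = 12 + 20 + -15 + -3
= 14

14


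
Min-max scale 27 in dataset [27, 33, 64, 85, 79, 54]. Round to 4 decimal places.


Min = 27, Max = 85
Range = 85 - 27 = 58
Scaled = (x - min) / (max - min)
= (27 - 27) / 58
= 0 / 58
= 0.0000

0.0000


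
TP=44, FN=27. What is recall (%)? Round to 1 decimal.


Recall = TP / (TP + FN) * 100
= 44 / (44 + 27)
= 44 / 71
= 0.6197
= 62.0%

62.0


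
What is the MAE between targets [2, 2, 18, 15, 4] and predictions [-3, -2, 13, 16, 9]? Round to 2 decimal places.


Absolute errors: [5, 4, 5, 1, 5]
Sum of absolute errors = 20
MAE = 20 / 5 = 4.00

4.00


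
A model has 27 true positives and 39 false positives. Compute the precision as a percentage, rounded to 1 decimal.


Precision = TP / (TP + FP) * 100
= 27 / (27 + 39)
= 27 / 66
= 0.4091
= 40.9%

40.9


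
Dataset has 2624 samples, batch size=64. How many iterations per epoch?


Iterations per epoch = dataset_size / batch_size
= 2624 / 64
= 41

41


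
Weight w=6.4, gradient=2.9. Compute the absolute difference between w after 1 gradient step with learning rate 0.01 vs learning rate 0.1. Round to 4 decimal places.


With lr=0.01: w_new = 6.4 - 0.01 * 2.9 = 6.371
With lr=0.1: w_new = 6.4 - 0.1 * 2.9 = 6.11
Absolute difference = |6.371 - 6.11|
= 0.2610

0.2610


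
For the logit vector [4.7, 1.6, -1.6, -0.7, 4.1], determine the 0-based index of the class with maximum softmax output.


Softmax is a monotonic transformation, so it preserves the argmax.
We need to find the index of the maximum logit.
Index 0: 4.7
Index 1: 1.6
Index 2: -1.6
Index 3: -0.7
Index 4: 4.1
Maximum logit = 4.7 at index 0

0


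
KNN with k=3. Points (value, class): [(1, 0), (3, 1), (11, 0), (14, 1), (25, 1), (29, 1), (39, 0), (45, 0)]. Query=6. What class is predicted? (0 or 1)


Distances from query 6:
Point 3 (class 1): distance = 3
Point 1 (class 0): distance = 5
Point 11 (class 0): distance = 5
K=3 nearest neighbors: classes = [1, 0, 0]
Votes for class 1: 1 / 3
Majority vote => class 0

0


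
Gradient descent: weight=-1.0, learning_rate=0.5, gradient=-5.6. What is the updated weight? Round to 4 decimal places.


w_new = w_old - lr * gradient
= -1.0 - 0.5 * -5.6
= -1.0 - (-2.8)
= 1.8000

1.8000


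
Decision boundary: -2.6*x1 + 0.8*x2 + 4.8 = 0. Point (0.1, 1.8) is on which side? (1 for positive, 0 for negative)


Compute -2.6 * 0.1 + 0.8 * 1.8 + 4.8
= -0.26 + 1.44 + 4.8
= 5.98
Since 5.98 >= 0, the point is on the positive side.

1


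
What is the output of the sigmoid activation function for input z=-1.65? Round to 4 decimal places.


sigmoid(z) = 1 / (1 + exp(-z))
exp(-(-1.65)) = exp(1.65) = 5.207
1 + 5.207 = 6.207
1 / 6.207 = 0.1611

0.1611


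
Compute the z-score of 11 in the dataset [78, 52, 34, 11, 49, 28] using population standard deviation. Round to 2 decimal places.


Mean = (78 + 52 + 34 + 11 + 49 + 28) / 6 = 42.0
Variance = sum((x_i - mean)^2) / n = 444.3333
Std = sqrt(444.3333) = 21.0792
Z = (x - mean) / std
= (11 - 42.0) / 21.0792
= -31.0 / 21.0792
= -1.47

-1.47


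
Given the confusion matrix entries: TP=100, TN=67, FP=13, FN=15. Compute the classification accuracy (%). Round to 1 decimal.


Accuracy = (TP + TN) / (TP + TN + FP + FN) * 100
= (100 + 67) / (100 + 67 + 13 + 15)
= 167 / 195
= 0.8564
= 85.6%

85.6


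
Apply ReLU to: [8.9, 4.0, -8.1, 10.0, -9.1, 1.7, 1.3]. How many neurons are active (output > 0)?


ReLU(x) = max(0, x) for each element:
ReLU(8.9) = 8.9
ReLU(4.0) = 4.0
ReLU(-8.1) = 0
ReLU(10.0) = 10.0
ReLU(-9.1) = 0
ReLU(1.7) = 1.7
ReLU(1.3) = 1.3
Active neurons (>0): 5

5


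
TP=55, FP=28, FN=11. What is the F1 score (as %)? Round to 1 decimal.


Precision = TP / (TP + FP) = 55 / 83 = 0.6627
Recall = TP / (TP + FN) = 55 / 66 = 0.8333
F1 = 2 * P * R / (P + R)
= 2 * 0.6627 * 0.8333 / (0.6627 + 0.8333)
= 1.1044 / 1.496
= 0.7383
As percentage: 73.8%

73.8


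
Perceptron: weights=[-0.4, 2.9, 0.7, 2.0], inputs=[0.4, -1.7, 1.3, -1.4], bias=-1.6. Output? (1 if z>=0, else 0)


z = w . x + b
= -0.4*0.4 + 2.9*-1.7 + 0.7*1.3 + 2.0*-1.4 + -1.6
= -0.16 + -4.93 + 0.91 + -2.8 + -1.6
= -6.98 + -1.6
= -8.58
Since z = -8.58 < 0, output = 0

0


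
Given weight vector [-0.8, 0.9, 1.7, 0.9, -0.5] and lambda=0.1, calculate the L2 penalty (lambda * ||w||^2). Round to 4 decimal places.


Squaring each weight:
(-0.8)^2 = 0.64
0.9^2 = 0.81
1.7^2 = 2.89
0.9^2 = 0.81
(-0.5)^2 = 0.25
Sum of squares = 5.4
Penalty = 0.1 * 5.4 = 0.5400

0.5400


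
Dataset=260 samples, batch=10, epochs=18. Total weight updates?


Iterations per epoch = 260 / 10 = 26
Total updates = iterations_per_epoch * epochs
= 26 * 18
= 468

468


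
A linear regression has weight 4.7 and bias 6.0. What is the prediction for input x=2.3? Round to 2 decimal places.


y = 4.7 * 2.3 + (6.0)
= 10.81 + (6.0)
= 16.81

16.81


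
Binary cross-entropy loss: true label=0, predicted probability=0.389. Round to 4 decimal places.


For y=0: Loss = -log(1-p)
= -log(1 - 0.389)
= -log(0.611)
= -(-0.4927)
= 0.4927

0.4927


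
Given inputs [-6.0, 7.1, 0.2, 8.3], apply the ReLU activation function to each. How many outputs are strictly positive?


ReLU(x) = max(0, x) for each element:
ReLU(-6.0) = 0
ReLU(7.1) = 7.1
ReLU(0.2) = 0.2
ReLU(8.3) = 8.3
Active neurons (>0): 3

3


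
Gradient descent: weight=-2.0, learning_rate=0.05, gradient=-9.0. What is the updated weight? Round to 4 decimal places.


w_new = w_old - lr * gradient
= -2.0 - 0.05 * -9.0
= -2.0 - (-0.45)
= -1.5500

-1.5500


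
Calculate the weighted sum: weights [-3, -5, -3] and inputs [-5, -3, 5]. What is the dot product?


Element-wise products:
-3 * -5 = 15
-5 * -3 = 15
-3 * 5 = -15
Sum = 15 + 15 + -15
= 15

15


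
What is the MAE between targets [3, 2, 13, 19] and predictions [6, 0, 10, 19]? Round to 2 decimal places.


Absolute errors: [3, 2, 3, 0]
Sum of absolute errors = 8
MAE = 8 / 4 = 2.00

2.00


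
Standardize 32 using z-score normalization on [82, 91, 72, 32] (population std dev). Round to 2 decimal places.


Mean = (82 + 91 + 72 + 32) / 4 = 69.25
Variance = sum((x_i - mean)^2) / n = 507.6875
Std = sqrt(507.6875) = 22.5319
Z = (x - mean) / std
= (32 - 69.25) / 22.5319
= -37.25 / 22.5319
= -1.65

-1.65


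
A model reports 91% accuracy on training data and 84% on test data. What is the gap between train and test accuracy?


Gap = train_accuracy - test_accuracy
= 91 - 84
= 7%
This moderate gap may indicate mild overfitting.

7


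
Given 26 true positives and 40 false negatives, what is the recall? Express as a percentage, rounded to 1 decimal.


Recall = TP / (TP + FN) * 100
= 26 / (26 + 40)
= 26 / 66
= 0.3939
= 39.4%

39.4


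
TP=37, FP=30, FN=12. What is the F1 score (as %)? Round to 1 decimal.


Precision = TP / (TP + FP) = 37 / 67 = 0.5522
Recall = TP / (TP + FN) = 37 / 49 = 0.7551
F1 = 2 * P * R / (P + R)
= 2 * 0.5522 * 0.7551 / (0.5522 + 0.7551)
= 0.834 / 1.3073
= 0.6379
As percentage: 63.8%

63.8


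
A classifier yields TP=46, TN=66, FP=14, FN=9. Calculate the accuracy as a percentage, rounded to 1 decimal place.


Accuracy = (TP + TN) / (TP + TN + FP + FN) * 100
= (46 + 66) / (46 + 66 + 14 + 9)
= 112 / 135
= 0.8296
= 83.0%

83.0


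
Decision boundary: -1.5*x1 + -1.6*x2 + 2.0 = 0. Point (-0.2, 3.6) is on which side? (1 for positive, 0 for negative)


Compute -1.5 * -0.2 + -1.6 * 3.6 + 2.0
= 0.3 + -5.76 + 2.0
= -3.46
Since -3.46 < 0, the point is on the negative side.

0


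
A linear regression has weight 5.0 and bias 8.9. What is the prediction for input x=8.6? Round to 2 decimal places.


y = 5.0 * 8.6 + (8.9)
= 43.0 + (8.9)
= 51.90

51.90


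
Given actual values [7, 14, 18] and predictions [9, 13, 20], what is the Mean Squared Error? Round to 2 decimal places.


Differences: [-2, 1, -2]
Squared errors: [4, 1, 4]
Sum of squared errors = 9
MSE = 9 / 3 = 3.00

3.00


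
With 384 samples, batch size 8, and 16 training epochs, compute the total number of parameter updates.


Iterations per epoch = 384 / 8 = 48
Total updates = iterations_per_epoch * epochs
= 48 * 16
= 768

768


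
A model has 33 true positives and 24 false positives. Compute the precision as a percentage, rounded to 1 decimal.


Precision = TP / (TP + FP) * 100
= 33 / (33 + 24)
= 33 / 57
= 0.5789
= 57.9%

57.9


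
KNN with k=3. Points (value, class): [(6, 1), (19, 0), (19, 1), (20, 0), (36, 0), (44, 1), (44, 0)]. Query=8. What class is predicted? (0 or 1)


Distances from query 8:
Point 6 (class 1): distance = 2
Point 19 (class 0): distance = 11
Point 19 (class 1): distance = 11
K=3 nearest neighbors: classes = [1, 0, 1]
Votes for class 1: 2 / 3
Majority vote => class 1

1


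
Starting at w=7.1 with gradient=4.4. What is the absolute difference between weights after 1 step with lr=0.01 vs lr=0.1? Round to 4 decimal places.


With lr=0.01: w_new = 7.1 - 0.01 * 4.4 = 7.056
With lr=0.1: w_new = 7.1 - 0.1 * 4.4 = 6.66
Absolute difference = |7.056 - 6.66|
= 0.3960

0.3960


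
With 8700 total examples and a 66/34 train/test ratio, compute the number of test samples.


Train samples = 8700 * 66% = 5742
Test samples = 8700 - 5742
= 2958

2958


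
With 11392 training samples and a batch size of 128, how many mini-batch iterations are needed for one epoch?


Iterations per epoch = dataset_size / batch_size
= 11392 / 128
= 89

89


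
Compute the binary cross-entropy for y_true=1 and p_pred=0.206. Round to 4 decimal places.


For y=1: Loss = -log(p)
= -log(0.206)
= -(-1.5799)
= 1.5799

1.5799


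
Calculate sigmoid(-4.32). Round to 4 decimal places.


sigmoid(z) = 1 / (1 + exp(-z))
exp(-(-4.32)) = exp(4.32) = 75.1886
1 + 75.1886 = 76.1886
1 / 76.1886 = 0.0131

0.0131


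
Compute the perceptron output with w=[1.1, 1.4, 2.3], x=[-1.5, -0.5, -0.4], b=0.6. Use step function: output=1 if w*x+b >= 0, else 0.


z = w . x + b
= 1.1*-1.5 + 1.4*-0.5 + 2.3*-0.4 + 0.6
= -1.65 + -0.7 + -0.92 + 0.6
= -3.27 + 0.6
= -2.67
Since z = -2.67 < 0, output = 0

0


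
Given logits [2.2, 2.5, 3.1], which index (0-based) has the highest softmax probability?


Softmax is a monotonic transformation, so it preserves the argmax.
We need to find the index of the maximum logit.
Index 0: 2.2
Index 1: 2.5
Index 2: 3.1
Maximum logit = 3.1 at index 2

2


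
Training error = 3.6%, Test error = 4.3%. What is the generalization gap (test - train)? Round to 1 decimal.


Generalization gap = test_error - train_error
= 4.3 - 3.6
= 0.7%
A small gap suggests good generalization.

0.7


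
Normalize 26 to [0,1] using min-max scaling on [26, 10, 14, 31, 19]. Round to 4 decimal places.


Min = 10, Max = 31
Range = 31 - 10 = 21
Scaled = (x - min) / (max - min)
= (26 - 10) / 21
= 16 / 21
= 0.7619

0.7619


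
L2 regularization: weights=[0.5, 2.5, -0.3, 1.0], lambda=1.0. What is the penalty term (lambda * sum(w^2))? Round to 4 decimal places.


Squaring each weight:
0.5^2 = 0.25
2.5^2 = 6.25
(-0.3)^2 = 0.09
1.0^2 = 1.0
Sum of squares = 7.59
Penalty = 1.0 * 7.59 = 7.5900

7.5900


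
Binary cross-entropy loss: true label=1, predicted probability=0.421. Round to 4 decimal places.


For y=1: Loss = -log(p)
= -log(0.421)
= -(-0.8651)
= 0.8651

0.8651


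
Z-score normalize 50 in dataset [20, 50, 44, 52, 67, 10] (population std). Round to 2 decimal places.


Mean = (20 + 50 + 44 + 52 + 67 + 10) / 6 = 40.5
Variance = sum((x_i - mean)^2) / n = 381.25
Std = sqrt(381.25) = 19.5256
Z = (x - mean) / std
= (50 - 40.5) / 19.5256
= 9.5 / 19.5256
= 0.49

0.49


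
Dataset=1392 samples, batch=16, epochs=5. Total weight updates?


Iterations per epoch = 1392 / 16 = 87
Total updates = iterations_per_epoch * epochs
= 87 * 5
= 435

435


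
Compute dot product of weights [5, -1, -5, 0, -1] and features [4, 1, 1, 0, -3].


Element-wise products:
5 * 4 = 20
-1 * 1 = -1
-5 * 1 = -5
0 * 0 = 0
-1 * -3 = 3
Sum = 20 + -1 + -5 + 0 + 3
= 17

17


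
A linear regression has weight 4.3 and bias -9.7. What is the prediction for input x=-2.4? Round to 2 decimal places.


y = 4.3 * -2.4 + (-9.7)
= -10.32 + (-9.7)
= -20.02

-20.02


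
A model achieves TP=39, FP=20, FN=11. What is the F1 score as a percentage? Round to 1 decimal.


Precision = TP / (TP + FP) = 39 / 59 = 0.661
Recall = TP / (TP + FN) = 39 / 50 = 0.78
F1 = 2 * P * R / (P + R)
= 2 * 0.661 * 0.78 / (0.661 + 0.78)
= 1.0312 / 1.441
= 0.7156
As percentage: 71.6%

71.6


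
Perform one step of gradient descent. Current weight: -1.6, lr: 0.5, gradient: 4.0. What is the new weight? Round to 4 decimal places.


w_new = w_old - lr * gradient
= -1.6 - 0.5 * 4.0
= -1.6 - (2.0)
= -3.6000

-3.6000


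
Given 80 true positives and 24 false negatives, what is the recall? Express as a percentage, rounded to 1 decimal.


Recall = TP / (TP + FN) * 100
= 80 / (80 + 24)
= 80 / 104
= 0.7692
= 76.9%

76.9


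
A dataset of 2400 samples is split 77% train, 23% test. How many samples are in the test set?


Train samples = 2400 * 77% = 1848
Test samples = 2400 - 1848
= 552

552


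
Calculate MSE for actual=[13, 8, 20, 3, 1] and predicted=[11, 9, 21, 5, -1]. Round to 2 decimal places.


Differences: [2, -1, -1, -2, 2]
Squared errors: [4, 1, 1, 4, 4]
Sum of squared errors = 14
MSE = 14 / 5 = 2.80

2.80


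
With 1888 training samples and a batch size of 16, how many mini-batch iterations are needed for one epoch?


Iterations per epoch = dataset_size / batch_size
= 1888 / 16
= 118

118


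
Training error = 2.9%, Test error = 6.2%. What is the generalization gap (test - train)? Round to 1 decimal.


Generalization gap = test_error - train_error
= 6.2 - 2.9
= 3.3%
A moderate gap.

3.3


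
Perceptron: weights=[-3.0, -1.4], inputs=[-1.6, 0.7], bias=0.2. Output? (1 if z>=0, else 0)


z = w . x + b
= -3.0*-1.6 + -1.4*0.7 + 0.2
= 4.8 + -0.98 + 0.2
= 3.82 + 0.2
= 4.02
Since z = 4.02 >= 0, output = 1

1


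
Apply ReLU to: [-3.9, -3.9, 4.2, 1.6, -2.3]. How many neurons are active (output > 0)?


ReLU(x) = max(0, x) for each element:
ReLU(-3.9) = 0
ReLU(-3.9) = 0
ReLU(4.2) = 4.2
ReLU(1.6) = 1.6
ReLU(-2.3) = 0
Active neurons (>0): 2

2


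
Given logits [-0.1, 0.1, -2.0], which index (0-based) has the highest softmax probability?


Softmax is a monotonic transformation, so it preserves the argmax.
We need to find the index of the maximum logit.
Index 0: -0.1
Index 1: 0.1
Index 2: -2.0
Maximum logit = 0.1 at index 1

1


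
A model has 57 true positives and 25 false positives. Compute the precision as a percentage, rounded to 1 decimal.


Precision = TP / (TP + FP) * 100
= 57 / (57 + 25)
= 57 / 82
= 0.6951
= 69.5%

69.5


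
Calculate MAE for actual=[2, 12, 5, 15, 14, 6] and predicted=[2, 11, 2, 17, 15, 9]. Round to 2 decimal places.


Absolute errors: [0, 1, 3, 2, 1, 3]
Sum of absolute errors = 10
MAE = 10 / 6 = 1.67

1.67


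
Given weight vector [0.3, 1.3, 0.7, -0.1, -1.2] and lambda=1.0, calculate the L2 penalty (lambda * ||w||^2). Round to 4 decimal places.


Squaring each weight:
0.3^2 = 0.09
1.3^2 = 1.69
0.7^2 = 0.49
(-0.1)^2 = 0.01
(-1.2)^2 = 1.44
Sum of squares = 3.72
Penalty = 1.0 * 3.72 = 3.7200

3.7200


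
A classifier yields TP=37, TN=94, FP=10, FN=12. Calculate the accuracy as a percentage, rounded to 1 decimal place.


Accuracy = (TP + TN) / (TP + TN + FP + FN) * 100
= (37 + 94) / (37 + 94 + 10 + 12)
= 131 / 153
= 0.8562
= 85.6%

85.6


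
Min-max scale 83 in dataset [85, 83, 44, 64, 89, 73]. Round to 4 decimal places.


Min = 44, Max = 89
Range = 89 - 44 = 45
Scaled = (x - min) / (max - min)
= (83 - 44) / 45
= 39 / 45
= 0.8667

0.8667


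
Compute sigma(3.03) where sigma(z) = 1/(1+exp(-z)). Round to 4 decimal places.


sigmoid(z) = 1 / (1 + exp(-z))
exp(-(3.03)) = exp(-3.03) = 0.0483
1 + 0.0483 = 1.0483
1 / 1.0483 = 0.9539

0.9539


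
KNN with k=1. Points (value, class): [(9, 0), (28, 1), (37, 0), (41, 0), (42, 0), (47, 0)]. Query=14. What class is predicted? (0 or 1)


Distances from query 14:
Point 9 (class 0): distance = 5
K=1 nearest neighbors: classes = [0]
Votes for class 1: 0 / 1
Majority vote => class 0

0


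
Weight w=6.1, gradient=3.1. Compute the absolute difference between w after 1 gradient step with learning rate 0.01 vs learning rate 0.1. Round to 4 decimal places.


With lr=0.01: w_new = 6.1 - 0.01 * 3.1 = 6.069
With lr=0.1: w_new = 6.1 - 0.1 * 3.1 = 5.79
Absolute difference = |6.069 - 5.79|
= 0.2790

0.2790


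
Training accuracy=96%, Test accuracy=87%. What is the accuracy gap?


Gap = train_accuracy - test_accuracy
= 96 - 87
= 9%
This moderate gap may indicate mild overfitting.

9


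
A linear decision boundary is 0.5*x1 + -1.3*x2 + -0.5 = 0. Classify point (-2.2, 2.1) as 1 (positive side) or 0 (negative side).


Compute 0.5 * -2.2 + -1.3 * 2.1 + -0.5
= -1.1 + -2.73 + -0.5
= -4.33
Since -4.33 < 0, the point is on the negative side.

0


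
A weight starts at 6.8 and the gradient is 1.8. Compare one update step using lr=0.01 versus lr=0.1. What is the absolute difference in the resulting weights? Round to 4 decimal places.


With lr=0.01: w_new = 6.8 - 0.01 * 1.8 = 6.782
With lr=0.1: w_new = 6.8 - 0.1 * 1.8 = 6.62
Absolute difference = |6.782 - 6.62|
= 0.1620

0.1620


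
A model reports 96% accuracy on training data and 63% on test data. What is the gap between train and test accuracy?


Gap = train_accuracy - test_accuracy
= 96 - 63
= 33%
This large gap strongly indicates overfitting.

33


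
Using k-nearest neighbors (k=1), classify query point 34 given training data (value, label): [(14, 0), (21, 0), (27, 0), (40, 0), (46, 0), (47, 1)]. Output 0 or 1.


Distances from query 34:
Point 40 (class 0): distance = 6
K=1 nearest neighbors: classes = [0]
Votes for class 1: 0 / 1
Majority vote => class 0

0


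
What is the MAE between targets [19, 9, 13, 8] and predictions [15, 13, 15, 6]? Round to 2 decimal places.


Absolute errors: [4, 4, 2, 2]
Sum of absolute errors = 12
MAE = 12 / 4 = 3.00

3.00


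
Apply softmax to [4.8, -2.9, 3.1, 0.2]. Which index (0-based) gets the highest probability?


Softmax is a monotonic transformation, so it preserves the argmax.
We need to find the index of the maximum logit.
Index 0: 4.8
Index 1: -2.9
Index 2: 3.1
Index 3: 0.2
Maximum logit = 4.8 at index 0

0


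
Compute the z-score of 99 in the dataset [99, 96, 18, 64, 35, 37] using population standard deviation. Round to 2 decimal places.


Mean = (99 + 96 + 18 + 64 + 35 + 37) / 6 = 58.1667
Variance = sum((x_i - mean)^2) / n = 955.1389
Std = sqrt(955.1389) = 30.9053
Z = (x - mean) / std
= (99 - 58.1667) / 30.9053
= 40.8333 / 30.9053
= 1.32

1.32


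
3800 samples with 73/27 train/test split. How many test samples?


Train samples = 3800 * 73% = 2774
Test samples = 3800 - 2774
= 1026

1026


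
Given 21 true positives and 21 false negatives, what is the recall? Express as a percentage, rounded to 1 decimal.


Recall = TP / (TP + FN) * 100
= 21 / (21 + 21)
= 21 / 42
= 0.5
= 50.0%

50.0


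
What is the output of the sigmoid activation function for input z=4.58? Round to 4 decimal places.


sigmoid(z) = 1 / (1 + exp(-z))
exp(-(4.58)) = exp(-4.58) = 0.0103
1 + 0.0103 = 1.0103
1 / 1.0103 = 0.9898

0.9898


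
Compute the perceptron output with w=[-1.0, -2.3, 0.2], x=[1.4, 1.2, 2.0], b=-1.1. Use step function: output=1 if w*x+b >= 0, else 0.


z = w . x + b
= -1.0*1.4 + -2.3*1.2 + 0.2*2.0 + -1.1
= -1.4 + -2.76 + 0.4 + -1.1
= -3.76 + -1.1
= -4.86
Since z = -4.86 < 0, output = 0

0


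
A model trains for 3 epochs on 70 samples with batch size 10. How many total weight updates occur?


Iterations per epoch = 70 / 10 = 7
Total updates = iterations_per_epoch * epochs
= 7 * 3
= 21

21


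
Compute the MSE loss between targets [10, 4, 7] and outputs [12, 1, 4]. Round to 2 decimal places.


Differences: [-2, 3, 3]
Squared errors: [4, 9, 9]
Sum of squared errors = 22
MSE = 22 / 3 = 7.33

7.33


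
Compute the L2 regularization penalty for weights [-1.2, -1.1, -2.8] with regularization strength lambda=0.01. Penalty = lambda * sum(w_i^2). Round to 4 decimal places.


Squaring each weight:
(-1.2)^2 = 1.44
(-1.1)^2 = 1.21
(-2.8)^2 = 7.84
Sum of squares = 10.49
Penalty = 0.01 * 10.49 = 0.1049

0.1049


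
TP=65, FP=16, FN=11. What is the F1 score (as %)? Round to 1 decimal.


Precision = TP / (TP + FP) = 65 / 81 = 0.8025
Recall = TP / (TP + FN) = 65 / 76 = 0.8553
F1 = 2 * P * R / (P + R)
= 2 * 0.8025 * 0.8553 / (0.8025 + 0.8553)
= 1.3726 / 1.6577
= 0.828
As percentage: 82.8%

82.8


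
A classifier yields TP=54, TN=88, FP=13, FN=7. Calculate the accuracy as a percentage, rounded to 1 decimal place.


Accuracy = (TP + TN) / (TP + TN + FP + FN) * 100
= (54 + 88) / (54 + 88 + 13 + 7)
= 142 / 162
= 0.8765
= 87.7%

87.7


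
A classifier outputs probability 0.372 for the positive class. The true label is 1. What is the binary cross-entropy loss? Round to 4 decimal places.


For y=1: Loss = -log(p)
= -log(0.372)
= -(-0.9889)
= 0.9889

0.9889


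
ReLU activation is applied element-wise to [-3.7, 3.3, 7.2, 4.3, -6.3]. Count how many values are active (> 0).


ReLU(x) = max(0, x) for each element:
ReLU(-3.7) = 0
ReLU(3.3) = 3.3
ReLU(7.2) = 7.2
ReLU(4.3) = 4.3
ReLU(-6.3) = 0
Active neurons (>0): 3

3


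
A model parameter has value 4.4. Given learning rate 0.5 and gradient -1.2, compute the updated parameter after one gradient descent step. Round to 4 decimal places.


w_new = w_old - lr * gradient
= 4.4 - 0.5 * -1.2
= 4.4 - (-0.6)
= 5.0000

5.0000


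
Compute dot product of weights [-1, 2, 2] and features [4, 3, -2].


Element-wise products:
-1 * 4 = -4
2 * 3 = 6
2 * -2 = -4
Sum = -4 + 6 + -4
= -2

-2


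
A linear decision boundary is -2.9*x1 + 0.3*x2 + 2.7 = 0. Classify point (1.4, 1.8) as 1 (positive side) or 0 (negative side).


Compute -2.9 * 1.4 + 0.3 * 1.8 + 2.7
= -4.06 + 0.54 + 2.7
= -0.82
Since -0.82 < 0, the point is on the negative side.

0


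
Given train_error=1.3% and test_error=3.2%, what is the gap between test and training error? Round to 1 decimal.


Generalization gap = test_error - train_error
= 3.2 - 1.3
= 1.9%
A small gap suggests good generalization.

1.9


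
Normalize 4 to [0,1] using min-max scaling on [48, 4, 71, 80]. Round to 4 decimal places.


Min = 4, Max = 80
Range = 80 - 4 = 76
Scaled = (x - min) / (max - min)
= (4 - 4) / 76
= 0 / 76
= 0.0000

0.0000


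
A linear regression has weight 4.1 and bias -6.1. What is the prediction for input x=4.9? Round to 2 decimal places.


y = 4.1 * 4.9 + (-6.1)
= 20.09 + (-6.1)
= 13.99

13.99


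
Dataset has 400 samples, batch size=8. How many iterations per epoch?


Iterations per epoch = dataset_size / batch_size
= 400 / 8
= 50

50


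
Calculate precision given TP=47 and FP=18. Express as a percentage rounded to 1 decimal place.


Precision = TP / (TP + FP) * 100
= 47 / (47 + 18)
= 47 / 65
= 0.7231
= 72.3%

72.3


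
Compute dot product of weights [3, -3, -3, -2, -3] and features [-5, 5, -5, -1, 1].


Element-wise products:
3 * -5 = -15
-3 * 5 = -15
-3 * -5 = 15
-2 * -1 = 2
-3 * 1 = -3
Sum = -15 + -15 + 15 + 2 + -3
= -16

-16


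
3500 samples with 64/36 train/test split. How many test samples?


Train samples = 3500 * 64% = 2240
Test samples = 3500 - 2240
= 1260

1260


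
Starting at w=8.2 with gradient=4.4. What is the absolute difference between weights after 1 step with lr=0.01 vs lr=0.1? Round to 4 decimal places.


With lr=0.01: w_new = 8.2 - 0.01 * 4.4 = 8.156
With lr=0.1: w_new = 8.2 - 0.1 * 4.4 = 7.76
Absolute difference = |8.156 - 7.76|
= 0.3960

0.3960


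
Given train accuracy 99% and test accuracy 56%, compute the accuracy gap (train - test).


Gap = train_accuracy - test_accuracy
= 99 - 56
= 43%
This large gap strongly indicates overfitting.

43


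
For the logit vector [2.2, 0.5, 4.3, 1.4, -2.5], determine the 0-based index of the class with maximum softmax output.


Softmax is a monotonic transformation, so it preserves the argmax.
We need to find the index of the maximum logit.
Index 0: 2.2
Index 1: 0.5
Index 2: 4.3
Index 3: 1.4
Index 4: -2.5
Maximum logit = 4.3 at index 2

2


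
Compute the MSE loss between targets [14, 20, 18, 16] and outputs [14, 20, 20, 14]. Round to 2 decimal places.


Differences: [0, 0, -2, 2]
Squared errors: [0, 0, 4, 4]
Sum of squared errors = 8
MSE = 8 / 4 = 2.00

2.00


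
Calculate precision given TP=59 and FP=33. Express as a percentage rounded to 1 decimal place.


Precision = TP / (TP + FP) * 100
= 59 / (59 + 33)
= 59 / 92
= 0.6413
= 64.1%

64.1


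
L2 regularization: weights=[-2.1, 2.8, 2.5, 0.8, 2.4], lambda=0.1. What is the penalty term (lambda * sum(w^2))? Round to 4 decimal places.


Squaring each weight:
(-2.1)^2 = 4.41
2.8^2 = 7.84
2.5^2 = 6.25
0.8^2 = 0.64
2.4^2 = 5.76
Sum of squares = 24.9
Penalty = 0.1 * 24.9 = 2.4900

2.4900


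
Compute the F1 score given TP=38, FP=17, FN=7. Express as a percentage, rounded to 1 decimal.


Precision = TP / (TP + FP) = 38 / 55 = 0.6909
Recall = TP / (TP + FN) = 38 / 45 = 0.8444
F1 = 2 * P * R / (P + R)
= 2 * 0.6909 * 0.8444 / (0.6909 + 0.8444)
= 1.1669 / 1.5354
= 0.76
As percentage: 76.0%

76.0
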